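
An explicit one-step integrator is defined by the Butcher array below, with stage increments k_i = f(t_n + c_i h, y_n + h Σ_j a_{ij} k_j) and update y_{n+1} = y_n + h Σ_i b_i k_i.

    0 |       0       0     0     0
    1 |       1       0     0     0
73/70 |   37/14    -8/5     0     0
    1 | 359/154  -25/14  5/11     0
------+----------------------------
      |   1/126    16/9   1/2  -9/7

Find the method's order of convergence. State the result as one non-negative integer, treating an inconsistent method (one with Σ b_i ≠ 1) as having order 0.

1

b = (1/126, 16/9, 1/2, -9/7)
c = (0, 1, 73/70, 1)
Ac = (0, 0, -8/5, -101/77)
Σ b_i: 1/126·1 + 16/9·1 + 1/2·1 + (-9/7)·1 = 1 ✓
b·c: 16/9·1 + 1/2·73/70 + (-9/7)·1 = 1277/1260 ≠ 1/2 ⇒ order 1.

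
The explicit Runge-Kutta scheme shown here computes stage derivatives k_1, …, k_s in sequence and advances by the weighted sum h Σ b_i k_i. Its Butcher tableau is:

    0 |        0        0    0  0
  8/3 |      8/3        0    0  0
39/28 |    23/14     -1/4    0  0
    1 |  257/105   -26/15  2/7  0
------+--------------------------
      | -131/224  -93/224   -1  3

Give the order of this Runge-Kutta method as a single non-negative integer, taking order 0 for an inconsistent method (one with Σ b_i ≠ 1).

b = (-131/224, -93/224, -1, 3)
c = (0, 8/3, 39/28, 1)
Ac = (0, 0, -2/3, -18629/4410)
Σ b_i: (-131/224)·1 + (-93/224)·1 + (-1)·1 + 3·1 = 1 ✓
b·c: (-93/224)·8/3 + (-1)·39/28 + 3·1 = 1/2 ✓
b·c²: (-93/224)·64/9 + (-1)·1521/784 + 3·1 = -4451/2352 ≠ 1/3 ⇒ order 2.
b·Ac: (-1)·(-2/3) + 3·(-18629/4410) = -5883/490 ≠ 1/6

2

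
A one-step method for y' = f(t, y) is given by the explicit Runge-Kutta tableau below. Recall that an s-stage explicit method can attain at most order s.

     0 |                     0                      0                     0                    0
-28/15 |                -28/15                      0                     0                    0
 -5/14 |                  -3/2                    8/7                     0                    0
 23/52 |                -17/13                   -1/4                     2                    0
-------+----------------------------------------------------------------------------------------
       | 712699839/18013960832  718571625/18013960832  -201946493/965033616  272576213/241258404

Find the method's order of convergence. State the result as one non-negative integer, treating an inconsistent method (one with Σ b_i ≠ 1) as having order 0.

b = (712699839/18013960832, 718571625/18013960832, -201946493/965033616, 272576213/241258404)
c = (0, -28/15, -5/14, 23/52)
Ac = (0, 0, -32/15, -26/105)
Σ b_i: 712699839/18013960832·1 + 718571625/18013960832·1 + (-201946493/965033616)·1 + 272576213/241258404·1 = 1 ✓
b·c: 718571625/18013960832·(-28/15) + (-201946493/965033616)·(-5/14) + 272576213/241258404·23/52 = 1/2 ✓
b·c²: 718571625/18013960832·784/225 + (-201946493/965033616)·25/196 + 272576213/241258404·529/2704 = 1/3 ✓
b·Ac: (-201946493/965033616)·(-32/15) + 272576213/241258404·(-26/105) = 1/6 ✓
b·c³: 718571625/18013960832·(-21952/3375) + (-201946493/965033616)·(-125/2744) + 272576213/241258404·12167/140608 = -641385251243/4215266834688 ≠ 1/4 ⇒ order 3.
b·(c∘Ac): (-201946493/965033616)·16/21 + 272576213/241258404·(-23/210) = -683195839/2412584040 ≠ 1/8
b·Ac²: (-201946493/965033616)·896/225 + 272576213/241258404·(-13583/22050) = -25827086081/16888088280 ≠ 1/12
b·A²c: 272576213/241258404·(-64/15) = -4361219408/904719015 ≠ 1/24

3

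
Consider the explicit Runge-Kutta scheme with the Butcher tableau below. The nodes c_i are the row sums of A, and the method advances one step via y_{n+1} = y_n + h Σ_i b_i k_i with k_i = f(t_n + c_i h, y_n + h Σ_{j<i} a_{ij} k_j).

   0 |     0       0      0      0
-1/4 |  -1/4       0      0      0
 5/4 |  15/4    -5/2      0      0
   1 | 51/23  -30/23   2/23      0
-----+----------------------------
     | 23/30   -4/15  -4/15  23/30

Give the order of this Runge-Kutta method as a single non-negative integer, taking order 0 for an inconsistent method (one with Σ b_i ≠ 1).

b = (23/30, -4/15, -4/15, 23/30)
c = (0, -1/4, 5/4, 1)
Ac = (0, 0, 5/8, 10/23)
Σ b_i: 23/30·1 + (-4/15)·1 + (-4/15)·1 + 23/30·1 = 1 ✓
b·c: (-4/15)·(-1/4) + (-4/15)·5/4 + 23/30·1 = 1/2 ✓
b·c²: (-4/15)·1/16 + (-4/15)·25/16 + 23/30·1 = 1/3 ✓
b·Ac: (-4/15)·5/8 + 23/30·10/23 = 1/6 ✓
b·c³: (-4/15)·(-1/64) + (-4/15)·125/64 + 23/30·1 = 1/4 ✓
b·(c∘Ac): (-4/15)·25/32 + 23/30·10/23 = 1/8 ✓
b·Ac²: (-4/15)·(-5/32) + 23/30·5/92 = 1/12 ✓
b·A²c: 23/30·5/92 = 1/24 ✓; 4 stages ⇒ order 4.

4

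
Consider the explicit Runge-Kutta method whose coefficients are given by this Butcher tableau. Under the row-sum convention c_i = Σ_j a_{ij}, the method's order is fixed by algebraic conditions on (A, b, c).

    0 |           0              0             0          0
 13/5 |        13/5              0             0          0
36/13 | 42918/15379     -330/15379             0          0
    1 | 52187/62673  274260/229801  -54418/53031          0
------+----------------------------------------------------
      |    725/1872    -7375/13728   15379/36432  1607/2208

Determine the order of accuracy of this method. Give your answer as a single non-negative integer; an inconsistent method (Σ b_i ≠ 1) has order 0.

b = (725/1872, -7375/13728, 15379/36432, 1607/2208)
c = (0, 13/5, 36/13, 1)
Ac = (0, 0, -66/1183, 420/1607)
Σ b_i: 725/1872·1 + (-7375/13728)·1 + 15379/36432·1 + 1607/2208·1 = 1 ✓
b·c: (-7375/13728)·13/5 + 15379/36432·36/13 + 1607/2208·1 = 1/2 ✓
b·c²: (-7375/13728)·169/25 + 15379/36432·1296/169 + 1607/2208·1 = 1/3 ✓
b·Ac: 15379/36432·(-66/1183) + 1607/2208·420/1607 = 1/6 ✓
b·c³: (-7375/13728)·2197/125 + 15379/36432·46656/2197 + 1607/2208·1 = 1/4 ✓
b·(c∘Ac): 15379/36432·(-2376/15379) + 1607/2208·420/1607 = 1/8 ✓
b·Ac²: 15379/36432·(-66/455) + 1607/2208·1596/8035 = 1/12 ✓
b·A²c: 1607/2208·92/1607 = 1/24 ✓; 4 stages ⇒ order 4.

4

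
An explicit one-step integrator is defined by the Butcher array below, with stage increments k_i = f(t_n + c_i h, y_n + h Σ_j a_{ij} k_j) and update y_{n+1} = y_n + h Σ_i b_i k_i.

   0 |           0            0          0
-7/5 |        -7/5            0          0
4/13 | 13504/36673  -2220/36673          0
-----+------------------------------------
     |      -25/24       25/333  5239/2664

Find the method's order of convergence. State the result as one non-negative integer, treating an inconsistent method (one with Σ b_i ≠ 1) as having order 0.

b = (-25/24, 25/333, 5239/2664)
c = (0, -7/5, 4/13)
Ac = (0, 0, 444/5239)
Σ b_i: (-25/24)·1 + 25/333·1 + 5239/2664·1 = 1 ✓
b·c: 25/333·(-7/5) + 5239/2664·4/13 = 1/2 ✓
b·c²: 25/333·49/25 + 5239/2664·16/169 = 1/3 ✓
b·Ac: 5239/2664·444/5239 = 1/6 ✓; 3 stages ⇒ order 3.

3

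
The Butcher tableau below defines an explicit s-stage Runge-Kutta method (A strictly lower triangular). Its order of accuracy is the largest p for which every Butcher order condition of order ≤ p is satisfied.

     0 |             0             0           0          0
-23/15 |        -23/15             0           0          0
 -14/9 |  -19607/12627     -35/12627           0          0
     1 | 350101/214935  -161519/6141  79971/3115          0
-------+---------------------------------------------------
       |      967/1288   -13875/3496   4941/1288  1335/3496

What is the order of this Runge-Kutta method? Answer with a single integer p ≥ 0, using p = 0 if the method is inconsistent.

4

b = (967/1288, -13875/3496, 4941/1288, 1335/3496)
c = (0, -23/15, -14/9, 1)
Ac = (0, 0, 7/1647, 1577/4005)
Σ b_i: 967/1288·1 + (-13875/3496)·1 + 4941/1288·1 + 1335/3496·1 = 1 ✓
b·c: (-13875/3496)·(-23/15) + 4941/1288·(-14/9) + 1335/3496·1 = 1/2 ✓
b·c²: (-13875/3496)·529/225 + 4941/1288·196/81 + 1335/3496·1 = 1/3 ✓
b·Ac: 4941/1288·7/1647 + 1335/3496·1577/4005 = 1/6 ✓
b·c³: (-13875/3496)·(-12167/3375) + 4941/1288·(-2744/729) + 1335/3496·1 = 1/4 ✓
b·(c∘Ac): 4941/1288·(-98/14823) + 1335/3496·1577/4005 = 1/8 ✓
b·Ac²: 4941/1288·(-161/24705) + 1335/3496·5681/20025 = 1/12 ✓
b·A²c: 1335/3496·437/4005 = 1/24 ✓; 4 stages ⇒ order 4.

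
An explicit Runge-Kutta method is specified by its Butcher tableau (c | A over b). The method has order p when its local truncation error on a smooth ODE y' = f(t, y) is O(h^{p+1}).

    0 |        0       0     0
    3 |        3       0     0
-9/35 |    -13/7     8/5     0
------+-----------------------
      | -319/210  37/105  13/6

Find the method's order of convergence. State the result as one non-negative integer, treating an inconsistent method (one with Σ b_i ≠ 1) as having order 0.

2

b = (-319/210, 37/105, 13/6)
c = (0, 3, -9/35)
Ac = (0, 0, 24/5)
Σ b_i: (-319/210)·1 + 37/105·1 + 13/6·1 = 1 ✓
b·c: 37/105·3 + 13/6·(-9/35) = 1/2 ✓
b·c²: 37/105·9 + 13/6·81/1225 = 8121/2450 ≠ 1/3 ⇒ order 2.
b·Ac: 13/6·24/5 = 52/5 ≠ 1/6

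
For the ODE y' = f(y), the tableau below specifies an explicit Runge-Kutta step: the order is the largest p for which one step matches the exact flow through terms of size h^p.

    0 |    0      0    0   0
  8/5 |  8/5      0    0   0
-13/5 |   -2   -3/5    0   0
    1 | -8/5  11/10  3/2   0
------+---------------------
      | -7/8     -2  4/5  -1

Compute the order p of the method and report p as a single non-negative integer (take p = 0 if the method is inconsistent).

0

b = (-7/8, -2, 4/5, -1)
c = (0, 8/5, -13/5, 1)
Ac = (0, 0, -24/25, -107/50)
Σ b_i: (-7/8)·1 + (-2)·1 + 4/5·1 + (-1)·1 = -123/40 ≠ 1 ⇒ order 0.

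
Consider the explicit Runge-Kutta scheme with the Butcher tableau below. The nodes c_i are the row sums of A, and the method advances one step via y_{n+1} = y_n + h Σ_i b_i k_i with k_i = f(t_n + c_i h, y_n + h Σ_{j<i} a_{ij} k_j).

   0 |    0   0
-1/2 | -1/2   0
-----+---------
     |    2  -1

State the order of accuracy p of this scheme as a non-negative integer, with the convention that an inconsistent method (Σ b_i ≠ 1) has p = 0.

2

b = (2, -1)
c = (0, -1/2)
Σ b_i: 2·1 + (-1)·1 = 1 ✓
b·c: (-1)·(-1/2) = 1/2 ✓; 2 stages ⇒ order 2.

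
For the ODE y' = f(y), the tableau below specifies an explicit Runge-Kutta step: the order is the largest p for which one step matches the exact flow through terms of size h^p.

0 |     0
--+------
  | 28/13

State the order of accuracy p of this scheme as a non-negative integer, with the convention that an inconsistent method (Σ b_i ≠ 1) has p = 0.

b = (28/13)
c = (0)
Σ b_i: 28/13·1 = 28/13 ≠ 1 ⇒ order 0.

0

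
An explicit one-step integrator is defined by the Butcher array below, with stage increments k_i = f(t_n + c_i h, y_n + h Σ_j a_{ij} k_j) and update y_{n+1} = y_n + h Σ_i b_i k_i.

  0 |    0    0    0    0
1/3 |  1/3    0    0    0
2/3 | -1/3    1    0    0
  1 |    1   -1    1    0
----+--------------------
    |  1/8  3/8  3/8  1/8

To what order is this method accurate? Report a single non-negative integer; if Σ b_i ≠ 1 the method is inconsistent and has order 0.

4

b = (1/8, 3/8, 3/8, 1/8)
c = (0, 1/3, 2/3, 1)
Ac = (0, 0, 1/3, 1/3)
Σ b_i: 1/8·1 + 3/8·1 + 3/8·1 + 1/8·1 = 1 ✓
b·c: 3/8·1/3 + 3/8·2/3 + 1/8·1 = 1/2 ✓
b·c²: 3/8·1/9 + 3/8·4/9 + 1/8·1 = 1/3 ✓
b·Ac: 3/8·1/3 + 1/8·1/3 = 1/6 ✓
b·c³: 3/8·1/27 + 3/8·8/27 + 1/8·1 = 1/4 ✓
b·(c∘Ac): 3/8·2/9 + 1/8·1/3 = 1/8 ✓
b·Ac²: 3/8·1/9 + 1/8·1/3 = 1/12 ✓
b·A²c: 1/8·1/3 = 1/24 ✓; 4 stages ⇒ order 4.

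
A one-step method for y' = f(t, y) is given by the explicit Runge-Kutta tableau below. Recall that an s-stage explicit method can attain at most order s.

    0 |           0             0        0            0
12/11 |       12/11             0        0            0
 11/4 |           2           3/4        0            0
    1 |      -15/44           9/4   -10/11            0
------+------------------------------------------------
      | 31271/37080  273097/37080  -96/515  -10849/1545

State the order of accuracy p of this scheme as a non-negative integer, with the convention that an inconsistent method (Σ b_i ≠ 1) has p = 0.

3

b = (31271/37080, 273097/37080, -96/515, -10849/1545)
c = (0, 12/11, 11/4, 1)
Ac = (0, 0, 9/11, -1/22)
Σ b_i: 31271/37080·1 + 273097/37080·1 + (-96/515)·1 + (-10849/1545)·1 = 1 ✓
b·c: 273097/37080·12/11 + (-96/515)·11/4 + (-10849/1545)·1 = 1/2 ✓
b·c²: 273097/37080·144/121 + (-96/515)·121/16 + (-10849/1545)·1 = 1/3 ✓
b·Ac: (-96/515)·9/11 + (-10849/1545)·(-1/22) = 1/6 ✓
b·c³: 273097/37080·1728/1331 + (-96/515)·1331/64 + (-10849/1545)·1 = -45439/33990 ≠ 1/4 ⇒ order 3.
b·(c∘Ac): (-96/515)·9/4 + (-10849/1545)·(-1/22) = -3407/33990 ≠ 1/8
b·Ac²: (-96/515)·108/121 + (-10849/1545)·(-4063/968) = 796921/27192 ≠ 1/12
b·A²c: (-10849/1545)·(-90/121) = 65094/12463 ≠ 1/24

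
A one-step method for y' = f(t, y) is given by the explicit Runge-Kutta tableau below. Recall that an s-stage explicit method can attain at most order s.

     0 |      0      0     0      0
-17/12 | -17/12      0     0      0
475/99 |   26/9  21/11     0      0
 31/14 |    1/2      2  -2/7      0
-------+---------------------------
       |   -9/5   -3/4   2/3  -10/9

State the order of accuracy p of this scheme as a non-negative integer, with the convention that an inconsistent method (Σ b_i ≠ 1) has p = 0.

b = (-9/5, -3/4, 2/3, -10/9)
c = (0, -17/12, 475/99, 31/14)
Ac = (0, 0, -119/44, -5827/1386)
Σ b_i: (-9/5)·1 + (-3/4)·1 + 2/3·1 + (-10/9)·1 = -539/180 ≠ 1 ⇒ order 0.

0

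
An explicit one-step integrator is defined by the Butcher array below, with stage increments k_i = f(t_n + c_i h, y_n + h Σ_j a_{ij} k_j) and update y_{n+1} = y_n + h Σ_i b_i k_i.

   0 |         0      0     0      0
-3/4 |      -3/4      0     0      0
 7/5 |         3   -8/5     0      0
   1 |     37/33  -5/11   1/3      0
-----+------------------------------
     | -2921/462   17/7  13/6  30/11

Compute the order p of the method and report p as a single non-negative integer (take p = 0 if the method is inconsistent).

b = (-2921/462, 17/7, 13/6, 30/11)
c = (0, -3/4, 7/5, 1)
Ac = (0, 0, 6/5, 533/660)
Σ b_i: (-2921/462)·1 + 17/7·1 + 13/6·1 + 30/11·1 = 1 ✓
b·c: 17/7·(-3/4) + 13/6·7/5 + 30/11·1 = 18199/4620 ≠ 1/2 ⇒ order 1.

1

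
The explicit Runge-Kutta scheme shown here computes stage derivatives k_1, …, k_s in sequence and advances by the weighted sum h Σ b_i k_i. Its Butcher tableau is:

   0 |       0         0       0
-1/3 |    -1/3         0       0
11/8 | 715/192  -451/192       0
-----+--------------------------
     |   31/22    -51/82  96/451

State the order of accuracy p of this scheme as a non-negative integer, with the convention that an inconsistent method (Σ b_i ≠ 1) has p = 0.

b = (31/22, -51/82, 96/451)
c = (0, -1/3, 11/8)
Ac = (0, 0, 451/576)
Σ b_i: 31/22·1 + (-51/82)·1 + 96/451·1 = 1 ✓
b·c: (-51/82)·(-1/3) + 96/451·11/8 = 1/2 ✓
b·c²: (-51/82)·1/9 + 96/451·121/64 = 1/3 ✓
b·Ac: 96/451·451/576 = 1/6 ✓; 3 stages ⇒ order 3.

3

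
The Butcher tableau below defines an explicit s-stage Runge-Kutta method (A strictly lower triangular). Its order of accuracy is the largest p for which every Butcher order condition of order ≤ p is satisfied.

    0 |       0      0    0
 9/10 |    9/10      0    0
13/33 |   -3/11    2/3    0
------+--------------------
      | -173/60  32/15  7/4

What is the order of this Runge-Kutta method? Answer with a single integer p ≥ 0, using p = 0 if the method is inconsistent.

b = (-173/60, 32/15, 7/4)
c = (0, 9/10, 13/33)
Ac = (0, 0, 3/5)
Σ b_i: (-173/60)·1 + 32/15·1 + 7/4·1 = 1 ✓
b·c: 32/15·9/10 + 7/4·13/33 = 8611/3300 ≠ 1/2 ⇒ order 1.

1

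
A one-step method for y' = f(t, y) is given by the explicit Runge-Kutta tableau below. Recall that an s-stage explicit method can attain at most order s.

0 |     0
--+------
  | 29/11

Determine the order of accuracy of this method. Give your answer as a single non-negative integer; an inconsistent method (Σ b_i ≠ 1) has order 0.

0

b = (29/11)
c = (0)
Σ b_i: 29/11·1 = 29/11 ≠ 1 ⇒ order 0.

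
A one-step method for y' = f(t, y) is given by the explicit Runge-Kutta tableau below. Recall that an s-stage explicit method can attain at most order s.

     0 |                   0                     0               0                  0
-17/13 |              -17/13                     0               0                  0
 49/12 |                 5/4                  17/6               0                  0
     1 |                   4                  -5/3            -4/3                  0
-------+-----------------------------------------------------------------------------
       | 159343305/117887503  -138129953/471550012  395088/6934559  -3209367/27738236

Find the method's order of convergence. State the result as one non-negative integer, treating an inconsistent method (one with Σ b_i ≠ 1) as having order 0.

b = (159343305/117887503, -138129953/471550012, 395088/6934559, -3209367/27738236)
c = (0, -17/13, 49/12, 1)
Ac = (0, 0, -289/78, -382/117)
Σ b_i: 159343305/117887503·1 + (-138129953/471550012)·1 + 395088/6934559·1 + (-3209367/27738236)·1 = 1 ✓
b·c: (-138129953/471550012)·(-17/13) + 395088/6934559·49/12 + (-3209367/27738236)·1 = 1/2 ✓
b·c²: (-138129953/471550012)·289/169 + 395088/6934559·2401/144 + (-3209367/27738236)·1 = 1/3 ✓
b·Ac: 395088/6934559·(-289/78) + (-3209367/27738236)·(-382/117) = 1/6 ✓
b·c³: (-138129953/471550012)·(-4913/2197) + 395088/6934559·117649/1728 + (-3209367/27738236)·1 = 14339193545/3245373612 ≠ 1/4 ⇒ order 3.
b·(c∘Ac): 395088/6934559·(-14161/936) + (-3209367/27738236)·(-382/117) = -87302355/180298534 ≠ 1/8
b·Ac²: 395088/6934559·4913/1014 + (-3209367/27738236)·(-457789/18252) = 41255634829/12981494448 ≠ 1/12
b·A²c: (-3209367/27738236)·578/117 = -309169021/540895602 ≠ 1/24

3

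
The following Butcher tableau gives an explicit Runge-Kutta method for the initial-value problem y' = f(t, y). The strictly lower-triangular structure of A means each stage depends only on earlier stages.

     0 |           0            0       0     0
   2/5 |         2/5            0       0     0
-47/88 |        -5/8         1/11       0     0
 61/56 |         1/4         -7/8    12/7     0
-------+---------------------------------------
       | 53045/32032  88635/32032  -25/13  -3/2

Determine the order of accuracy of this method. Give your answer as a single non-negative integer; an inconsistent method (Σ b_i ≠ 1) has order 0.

b = (53045/32032, 88635/32032, -25/13, -3/2)
c = (0, 2/5, -47/88, 61/56)
Ac = (0, 0, 2/55, -1949/1540)
Σ b_i: 53045/32032·1 + 88635/32032·1 + (-25/13)·1 + (-3/2)·1 = 1 ✓
b·c: 88635/32032·2/5 + (-25/13)·(-47/88) + (-3/2)·61/56 = 1/2 ✓
b·c²: 88635/32032·4/25 + (-25/13)·2209/7744 + (-3/2)·3721/3136 = -93017581/49329280 ≠ 1/3 ⇒ order 2.
b·Ac: (-25/13)·2/55 + (-3/2)·(-1949/1540) = 73211/40040 ≠ 1/6

2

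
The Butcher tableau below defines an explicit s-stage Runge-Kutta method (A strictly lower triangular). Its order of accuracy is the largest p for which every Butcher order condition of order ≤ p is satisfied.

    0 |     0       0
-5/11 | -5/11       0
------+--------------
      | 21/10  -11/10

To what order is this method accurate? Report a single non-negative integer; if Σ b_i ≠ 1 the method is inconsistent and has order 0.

b = (21/10, -11/10)
c = (0, -5/11)
Σ b_i: 21/10·1 + (-11/10)·1 = 1 ✓
b·c: (-11/10)·(-5/11) = 1/2 ✓; 2 stages ⇒ order 2.

2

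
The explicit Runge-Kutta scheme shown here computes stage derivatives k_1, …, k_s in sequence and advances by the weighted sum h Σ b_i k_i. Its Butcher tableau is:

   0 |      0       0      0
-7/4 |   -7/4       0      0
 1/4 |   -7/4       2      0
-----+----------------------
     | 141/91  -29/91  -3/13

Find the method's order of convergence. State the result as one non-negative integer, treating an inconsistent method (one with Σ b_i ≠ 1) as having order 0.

2

b = (141/91, -29/91, -3/13)
c = (0, -7/4, 1/4)
Ac = (0, 0, -7/2)
Σ b_i: 141/91·1 + (-29/91)·1 + (-3/13)·1 = 1 ✓
b·c: (-29/91)·(-7/4) + (-3/13)·1/4 = 1/2 ✓
b·c²: (-29/91)·49/16 + (-3/13)·1/16 = -103/104 ≠ 1/3 ⇒ order 2.
b·Ac: (-3/13)·(-7/2) = 21/26 ≠ 1/6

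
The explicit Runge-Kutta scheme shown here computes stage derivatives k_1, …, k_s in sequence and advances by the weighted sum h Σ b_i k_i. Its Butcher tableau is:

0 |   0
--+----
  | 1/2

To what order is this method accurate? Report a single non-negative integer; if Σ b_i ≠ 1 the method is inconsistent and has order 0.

b = (1/2)
c = (0)
Σ b_i: 1/2·1 = 1/2 ≠ 1 ⇒ order 0.

0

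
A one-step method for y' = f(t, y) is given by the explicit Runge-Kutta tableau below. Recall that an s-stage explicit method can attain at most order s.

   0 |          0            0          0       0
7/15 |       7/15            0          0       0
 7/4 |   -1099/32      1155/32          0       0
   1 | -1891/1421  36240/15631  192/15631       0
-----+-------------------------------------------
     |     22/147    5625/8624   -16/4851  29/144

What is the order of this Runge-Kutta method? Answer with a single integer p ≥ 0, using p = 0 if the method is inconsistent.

b = (22/147, 5625/8624, -16/4851, 29/144)
c = (0, 7/15, 7/4, 1)
Ac = (0, 0, 539/32, 32/29)
Σ b_i: 22/147·1 + 5625/8624·1 + (-16/4851)·1 + 29/144·1 = 1 ✓
b·c: 5625/8624·7/15 + (-16/4851)·7/4 + 29/144·1 = 1/2 ✓
b·c²: 5625/8624·49/225 + (-16/4851)·49/16 + 29/144·1 = 1/3 ✓
b·Ac: (-16/4851)·539/32 + 29/144·32/29 = 1/6 ✓
b·c³: 5625/8624·343/3375 + (-16/4851)·343/64 + 29/144·1 = 1/4 ✓
b·(c∘Ac): (-16/4851)·3773/128 + 29/144·32/29 = 1/8 ✓
b·Ac²: (-16/4851)·3773/480 + 29/144·236/435 = 1/12 ✓
b·A²c: 29/144·6/29 = 1/24 ✓; 4 stages ⇒ order 4.

4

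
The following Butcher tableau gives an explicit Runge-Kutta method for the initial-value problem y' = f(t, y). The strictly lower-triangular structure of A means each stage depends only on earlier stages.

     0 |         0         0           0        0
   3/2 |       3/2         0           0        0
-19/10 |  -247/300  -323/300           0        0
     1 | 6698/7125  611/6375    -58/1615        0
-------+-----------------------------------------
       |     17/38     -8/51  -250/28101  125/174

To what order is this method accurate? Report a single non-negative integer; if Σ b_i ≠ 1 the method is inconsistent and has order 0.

4

b = (17/38, -8/51, -250/28101, 125/174)
c = (0, 3/2, -19/10, 1)
Ac = (0, 0, -323/200, 53/250)
Σ b_i: 17/38·1 + (-8/51)·1 + (-250/28101)·1 + 125/174·1 = 1 ✓
b·c: (-8/51)·3/2 + (-250/28101)·(-19/10) + 125/174·1 = 1/2 ✓
b·c²: (-8/51)·9/4 + (-250/28101)·361/100 + 125/174·1 = 1/3 ✓
b·Ac: (-250/28101)·(-323/200) + 125/174·53/250 = 1/6 ✓
b·c³: (-8/51)·27/8 + (-250/28101)·(-6859/1000) + 125/174·1 = 1/4 ✓
b·(c∘Ac): (-250/28101)·6137/2000 + 125/174·53/250 = 1/8 ✓
b·Ac²: (-250/28101)·(-969/400) + 125/174·43/500 = 1/12 ✓
b·A²c: 125/174·29/500 = 1/24 ✓; 4 stages ⇒ order 4.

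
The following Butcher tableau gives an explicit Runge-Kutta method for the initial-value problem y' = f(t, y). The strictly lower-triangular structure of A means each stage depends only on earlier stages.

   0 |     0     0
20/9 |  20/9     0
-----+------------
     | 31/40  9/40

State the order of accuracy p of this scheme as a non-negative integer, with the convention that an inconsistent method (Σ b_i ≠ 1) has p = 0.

b = (31/40, 9/40)
c = (0, 20/9)
Σ b_i: 31/40·1 + 9/40·1 = 1 ✓
b·c: 9/40·20/9 = 1/2 ✓; 2 stages ⇒ order 2.

2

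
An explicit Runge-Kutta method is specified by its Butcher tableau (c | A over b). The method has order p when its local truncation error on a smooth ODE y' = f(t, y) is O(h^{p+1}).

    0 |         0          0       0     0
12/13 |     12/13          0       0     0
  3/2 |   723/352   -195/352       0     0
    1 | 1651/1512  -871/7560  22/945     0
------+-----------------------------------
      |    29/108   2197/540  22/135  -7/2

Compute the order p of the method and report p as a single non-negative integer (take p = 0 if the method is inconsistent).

4

b = (29/108, 2197/540, 22/135, -7/2)
c = (0, 12/13, 3/2, 1)
Ac = (0, 0, -45/88, -1/14)
Σ b_i: 29/108·1 + 2197/540·1 + 22/135·1 + (-7/2)·1 = 1 ✓
b·c: 2197/540·12/13 + 22/135·3/2 + (-7/2)·1 = 1/2 ✓
b·c²: 2197/540·144/169 + 22/135·9/4 + (-7/2)·1 = 1/3 ✓
b·Ac: 22/135·(-45/88) + (-7/2)·(-1/14) = 1/6 ✓
b·c³: 2197/540·1728/2197 + 22/135·27/8 + (-7/2)·1 = 1/4 ✓
b·(c∘Ac): 22/135·(-135/176) + (-7/2)·(-1/14) = 1/8 ✓
b·Ac²: 22/135·(-135/286) + (-7/2)·(-25/546) = 1/12 ✓
b·A²c: (-7/2)·(-1/84) = 1/24 ✓; 4 stages ⇒ order 4.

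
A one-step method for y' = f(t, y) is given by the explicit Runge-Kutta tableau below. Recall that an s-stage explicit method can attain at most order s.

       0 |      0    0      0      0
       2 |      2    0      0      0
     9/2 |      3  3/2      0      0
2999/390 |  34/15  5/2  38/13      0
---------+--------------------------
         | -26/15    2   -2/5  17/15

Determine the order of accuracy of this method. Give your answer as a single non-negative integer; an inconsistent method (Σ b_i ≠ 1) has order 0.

1

b = (-26/15, 2, -2/5, 17/15)
c = (0, 2, 9/2, 2999/390)
Ac = (0, 0, 3, 236/13)
Σ b_i: (-26/15)·1 + 2·1 + (-2/5)·1 + 17/15·1 = 1 ✓
b·c: 2·2 + (-2/5)·9/2 + 17/15·2999/390 = 63853/5850 ≠ 1/2 ⇒ order 1.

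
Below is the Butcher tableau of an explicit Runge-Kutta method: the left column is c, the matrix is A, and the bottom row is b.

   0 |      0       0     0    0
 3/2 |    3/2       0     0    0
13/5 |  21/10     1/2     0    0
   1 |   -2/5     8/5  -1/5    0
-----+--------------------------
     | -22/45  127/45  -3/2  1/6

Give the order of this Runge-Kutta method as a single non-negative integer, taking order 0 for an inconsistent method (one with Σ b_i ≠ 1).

2

b = (-22/45, 127/45, -3/2, 1/6)
c = (0, 3/2, 13/5, 1)
Ac = (0, 0, 3/4, 47/25)
Σ b_i: (-22/45)·1 + 127/45·1 + (-3/2)·1 + 1/6·1 = 1 ✓
b·c: 127/45·3/2 + (-3/2)·13/5 + 1/6·1 = 1/2 ✓
b·c²: 127/45·9/4 + (-3/2)·169/25 + 1/6·1 = -1087/300 ≠ 1/3 ⇒ order 2.
b·Ac: (-3/2)·3/4 + 1/6·47/25 = -487/600 ≠ 1/6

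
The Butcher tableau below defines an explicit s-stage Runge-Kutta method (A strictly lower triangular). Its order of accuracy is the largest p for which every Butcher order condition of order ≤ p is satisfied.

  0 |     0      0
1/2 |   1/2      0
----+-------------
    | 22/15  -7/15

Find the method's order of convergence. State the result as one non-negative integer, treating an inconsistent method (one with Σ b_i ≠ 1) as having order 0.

b = (22/15, -7/15)
c = (0, 1/2)
Σ b_i: 22/15·1 + (-7/15)·1 = 1 ✓
b·c: (-7/15)·1/2 = -7/30 ≠ 1/2 ⇒ order 1.

1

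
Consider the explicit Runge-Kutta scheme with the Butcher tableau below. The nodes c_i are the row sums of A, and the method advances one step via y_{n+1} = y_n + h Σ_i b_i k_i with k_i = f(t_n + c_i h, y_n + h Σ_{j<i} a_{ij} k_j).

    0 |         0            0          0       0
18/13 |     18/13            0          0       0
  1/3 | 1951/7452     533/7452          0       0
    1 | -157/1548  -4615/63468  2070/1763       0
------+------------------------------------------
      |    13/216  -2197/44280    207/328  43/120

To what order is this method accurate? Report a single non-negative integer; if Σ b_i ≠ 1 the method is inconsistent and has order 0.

b = (13/216, -2197/44280, 207/328, 43/120)
c = (0, 18/13, 1/3, 1)
Ac = (0, 0, 41/414, 25/86)
Σ b_i: 13/216·1 + (-2197/44280)·1 + 207/328·1 + 43/120·1 = 1 ✓
b·c: (-2197/44280)·18/13 + 207/328·1/3 + 43/120·1 = 1/2 ✓
b·c²: (-2197/44280)·324/169 + 207/328·1/9 + 43/120·1 = 1/3 ✓
b·Ac: 207/328·41/414 + 43/120·25/86 = 1/6 ✓
b·c³: (-2197/44280)·5832/2197 + 207/328·1/27 + 43/120·1 = 1/4 ✓
b·(c∘Ac): 207/328·41/1242 + 43/120·25/86 = 1/8 ✓
b·Ac²: 207/328·41/299 + 43/120·(-5/559) = 1/12 ✓
b·A²c: 43/120·5/43 = 1/24 ✓; 4 stages ⇒ order 4.

4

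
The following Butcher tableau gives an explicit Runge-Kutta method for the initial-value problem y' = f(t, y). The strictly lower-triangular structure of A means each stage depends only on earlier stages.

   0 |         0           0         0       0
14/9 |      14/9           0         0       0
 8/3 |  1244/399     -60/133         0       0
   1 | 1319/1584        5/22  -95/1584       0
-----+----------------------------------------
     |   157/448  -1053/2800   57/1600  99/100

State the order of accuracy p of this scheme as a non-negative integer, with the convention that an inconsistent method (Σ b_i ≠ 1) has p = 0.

b = (157/448, -1053/2800, 57/1600, 99/100)
c = (0, 14/9, 8/3, 1)
Ac = (0, 0, -40/57, 115/594)
Σ b_i: 157/448·1 + (-1053/2800)·1 + 57/1600·1 + 99/100·1 = 1 ✓
b·c: (-1053/2800)·14/9 + 57/1600·8/3 + 99/100·1 = 1/2 ✓
b·c²: (-1053/2800)·196/81 + 57/1600·64/9 + 99/100·1 = 1/3 ✓
b·Ac: 57/1600·(-40/57) + 99/100·115/594 = 1/6 ✓
b·c³: (-1053/2800)·2744/729 + 57/1600·512/27 + 99/100·1 = 1/4 ✓
b·(c∘Ac): 57/1600·(-320/171) + 99/100·115/594 = 1/8 ✓
b·Ac²: 57/1600·(-560/513) + 99/100·10/81 = 1/12 ✓
b·A²c: 99/100·25/594 = 1/24 ✓; 4 stages ⇒ order 4.

4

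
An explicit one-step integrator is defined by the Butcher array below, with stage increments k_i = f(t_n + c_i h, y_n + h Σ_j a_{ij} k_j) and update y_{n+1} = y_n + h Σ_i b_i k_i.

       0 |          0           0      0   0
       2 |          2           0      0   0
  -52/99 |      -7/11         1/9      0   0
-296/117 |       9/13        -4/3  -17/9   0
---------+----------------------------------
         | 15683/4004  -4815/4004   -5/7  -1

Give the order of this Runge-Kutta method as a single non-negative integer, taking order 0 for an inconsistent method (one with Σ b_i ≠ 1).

b = (15683/4004, -4815/4004, -5/7, -1)
c = (0, 2, -52/99, -296/117)
Ac = (0, 0, 2/9, -1492/891)
Σ b_i: 15683/4004·1 + (-4815/4004)·1 + (-5/7)·1 + (-1)·1 = 1 ✓
b·c: (-4815/4004)·2 + (-5/7)·(-52/99) + (-1)·(-296/117) = 1/2 ✓
b·c²: (-4815/4004)·4 + (-5/7)·2704/9801 + (-1)·87616/13689 = -44089259/3864861 ≠ 1/3 ⇒ order 2.
b·Ac: (-5/7)·2/9 + (-1)·(-1492/891) = 9454/6237 ≠ 1/6

2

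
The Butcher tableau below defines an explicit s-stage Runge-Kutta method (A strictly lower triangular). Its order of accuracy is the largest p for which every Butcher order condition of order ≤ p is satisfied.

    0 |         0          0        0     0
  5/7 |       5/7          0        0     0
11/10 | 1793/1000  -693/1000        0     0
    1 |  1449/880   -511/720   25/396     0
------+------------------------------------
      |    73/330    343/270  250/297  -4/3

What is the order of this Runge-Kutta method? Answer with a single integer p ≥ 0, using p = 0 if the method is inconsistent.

b = (73/330, 343/270, 250/297, -4/3)
c = (0, 5/7, 11/10, 1)
Ac = (0, 0, -99/200, -7/16)
Σ b_i: 73/330·1 + 343/270·1 + 250/297·1 + (-4/3)·1 = 1 ✓
b·c: 343/270·5/7 + 250/297·11/10 + (-4/3)·1 = 1/2 ✓
b·c²: 343/270·25/49 + 250/297·121/100 + (-4/3)·1 = 1/3 ✓
b·Ac: 250/297·(-99/200) + (-4/3)·(-7/16) = 1/6 ✓
b·c³: 343/270·125/343 + 250/297·1331/1000 + (-4/3)·1 = 1/4 ✓
b·(c∘Ac): 250/297·(-1089/2000) + (-4/3)·(-7/16) = 1/8 ✓
b·Ac²: 250/297·(-99/280) + (-4/3)·(-2/7) = 1/12 ✓
b·A²c: (-4/3)·(-1/32) = 1/24 ✓; 4 stages ⇒ order 4.

4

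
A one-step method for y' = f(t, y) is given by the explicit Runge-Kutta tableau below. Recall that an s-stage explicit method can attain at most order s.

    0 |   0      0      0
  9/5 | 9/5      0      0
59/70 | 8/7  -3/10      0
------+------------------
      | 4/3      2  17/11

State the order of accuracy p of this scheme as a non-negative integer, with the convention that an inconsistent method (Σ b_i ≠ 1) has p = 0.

b = (4/3, 2, 17/11)
c = (0, 9/5, 59/70)
Ac = (0, 0, -27/50)
Σ b_i: 4/3·1 + 2·1 + 17/11·1 = 161/33 ≠ 1 ⇒ order 0.

0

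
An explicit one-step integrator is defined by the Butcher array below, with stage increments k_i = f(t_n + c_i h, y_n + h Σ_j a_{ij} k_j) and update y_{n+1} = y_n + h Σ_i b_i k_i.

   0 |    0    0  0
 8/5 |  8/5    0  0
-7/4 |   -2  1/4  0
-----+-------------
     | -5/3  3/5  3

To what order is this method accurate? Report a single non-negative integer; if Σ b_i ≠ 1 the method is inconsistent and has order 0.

b = (-5/3, 3/5, 3)
c = (0, 8/5, -7/4)
Ac = (0, 0, 2/5)
Σ b_i: (-5/3)·1 + 3/5·1 + 3·1 = 29/15 ≠ 1 ⇒ order 0.

0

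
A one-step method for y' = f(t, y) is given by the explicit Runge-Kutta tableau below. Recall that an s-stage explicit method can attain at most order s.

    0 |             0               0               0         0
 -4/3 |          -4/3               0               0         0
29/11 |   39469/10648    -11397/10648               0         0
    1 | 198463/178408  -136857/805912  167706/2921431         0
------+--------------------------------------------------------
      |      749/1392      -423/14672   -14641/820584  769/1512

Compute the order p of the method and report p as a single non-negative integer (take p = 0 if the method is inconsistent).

4

b = (749/1392, -423/14672, -14641/820584, 769/1512)
c = (0, -4/3, 29/11, 1)
Ac = (0, 0, 3799/2662, 581/1538)
Σ b_i: 749/1392·1 + (-423/14672)·1 + (-14641/820584)·1 + 769/1512·1 = 1 ✓
b·c: (-423/14672)·(-4/3) + (-14641/820584)·29/11 + 769/1512·1 = 1/2 ✓
b·c²: (-423/14672)·16/9 + (-14641/820584)·841/121 + 769/1512·1 = 1/3 ✓
b·Ac: (-14641/820584)·3799/2662 + 769/1512·581/1538 = 1/6 ✓
b·c³: (-423/14672)·(-64/27) + (-14641/820584)·24389/1331 + 769/1512·1 = 1/4 ✓
b·(c∘Ac): (-14641/820584)·110171/29282 + 769/1512·581/1538 = 1/8 ✓
b·Ac²: (-14641/820584)·(-7598/3993) + 769/1512·224/2307 = 1/12 ✓
b·A²c: 769/1512·63/769 = 1/24 ✓; 4 stages ⇒ order 4.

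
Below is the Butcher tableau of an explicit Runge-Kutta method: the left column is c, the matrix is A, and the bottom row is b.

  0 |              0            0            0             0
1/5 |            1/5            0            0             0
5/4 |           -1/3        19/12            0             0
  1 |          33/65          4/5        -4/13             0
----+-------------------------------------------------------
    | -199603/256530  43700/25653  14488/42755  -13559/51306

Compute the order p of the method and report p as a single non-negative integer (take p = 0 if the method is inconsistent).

b = (-199603/256530, 43700/25653, 14488/42755, -13559/51306)
c = (0, 1/5, 5/4, 1)
Ac = (0, 0, 19/60, -73/325)
Σ b_i: (-199603/256530)·1 + 43700/25653·1 + 14488/42755·1 + (-13559/51306)·1 = 1 ✓
b·c: 43700/25653·1/5 + 14488/42755·5/4 + (-13559/51306)·1 = 1/2 ✓
b·c²: 43700/25653·1/25 + 14488/42755·25/16 + (-13559/51306)·1 = 1/3 ✓
b·Ac: 14488/42755·19/60 + (-13559/51306)·(-73/325) = 1/6 ✓
b·c³: 43700/25653·1/125 + 14488/42755·125/64 + (-13559/51306)·1 = 140643/342040 ≠ 1/4 ⇒ order 3.
b·(c∘Ac): 14488/42755·19/48 + (-13559/51306)·(-73/325) = 41364/213775 ≠ 1/8
b·Ac²: 14488/42755·19/300 + (-13559/51306)·(-2917/6500) = 143719/1026120 ≠ 1/12
b·A²c: (-13559/51306)·(-19/195) = 19817/769590 ≠ 1/24

3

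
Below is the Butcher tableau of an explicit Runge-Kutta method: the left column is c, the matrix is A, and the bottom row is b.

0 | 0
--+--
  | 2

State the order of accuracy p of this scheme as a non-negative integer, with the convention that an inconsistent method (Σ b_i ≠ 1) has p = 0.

b = (2)
c = (0)
Σ b_i: 2·1 = 2 ≠ 1 ⇒ order 0.

0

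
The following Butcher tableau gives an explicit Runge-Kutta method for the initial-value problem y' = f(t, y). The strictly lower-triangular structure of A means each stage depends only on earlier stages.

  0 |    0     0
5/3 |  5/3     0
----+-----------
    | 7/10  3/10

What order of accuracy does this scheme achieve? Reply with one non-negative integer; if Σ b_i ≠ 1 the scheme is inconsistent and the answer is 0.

b = (7/10, 3/10)
c = (0, 5/3)
Σ b_i: 7/10·1 + 3/10·1 = 1 ✓
b·c: 3/10·5/3 = 1/2 ✓; 2 stages ⇒ order 2.

2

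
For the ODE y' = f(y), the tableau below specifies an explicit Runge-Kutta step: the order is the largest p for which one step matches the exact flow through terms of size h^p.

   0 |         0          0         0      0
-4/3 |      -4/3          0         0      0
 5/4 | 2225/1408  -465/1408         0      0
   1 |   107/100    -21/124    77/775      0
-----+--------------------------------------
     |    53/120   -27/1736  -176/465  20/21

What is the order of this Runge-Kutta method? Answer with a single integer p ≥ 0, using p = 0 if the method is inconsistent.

4

b = (53/120, -27/1736, -176/465, 20/21)
c = (0, -4/3, 5/4, 1)
Ac = (0, 0, 155/352, 7/20)
Σ b_i: 53/120·1 + (-27/1736)·1 + (-176/465)·1 + 20/21·1 = 1 ✓
b·c: (-27/1736)·(-4/3) + (-176/465)·5/4 + 20/21·1 = 1/2 ✓
b·c²: (-27/1736)·16/9 + (-176/465)·25/16 + 20/21·1 = 1/3 ✓
b·Ac: (-176/465)·155/352 + 20/21·7/20 = 1/6 ✓
b·c³: (-27/1736)·(-64/27) + (-176/465)·125/64 + 20/21·1 = 1/4 ✓
b·(c∘Ac): (-176/465)·775/1408 + 20/21·7/20 = 1/8 ✓
b·Ac²: (-176/465)·(-155/264) + 20/21·(-7/48) = 1/12 ✓
b·A²c: 20/21·7/160 = 1/24 ✓; 4 stages ⇒ order 4.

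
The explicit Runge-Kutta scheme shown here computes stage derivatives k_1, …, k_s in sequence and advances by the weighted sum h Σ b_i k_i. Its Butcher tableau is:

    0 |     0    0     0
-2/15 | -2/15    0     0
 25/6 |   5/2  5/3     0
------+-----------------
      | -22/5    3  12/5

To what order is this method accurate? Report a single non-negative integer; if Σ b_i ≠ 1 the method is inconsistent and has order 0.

b = (-22/5, 3, 12/5)
c = (0, -2/15, 25/6)
Ac = (0, 0, -2/9)
Σ b_i: (-22/5)·1 + 3·1 + 12/5·1 = 1 ✓
b·c: 3·(-2/15) + 12/5·25/6 = 48/5 ≠ 1/2 ⇒ order 1.

1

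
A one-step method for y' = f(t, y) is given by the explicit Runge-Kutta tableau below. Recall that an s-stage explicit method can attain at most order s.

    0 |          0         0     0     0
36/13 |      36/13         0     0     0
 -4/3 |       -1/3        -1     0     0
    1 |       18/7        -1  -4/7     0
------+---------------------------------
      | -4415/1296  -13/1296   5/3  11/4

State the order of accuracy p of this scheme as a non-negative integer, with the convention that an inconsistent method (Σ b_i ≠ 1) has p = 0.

2

b = (-4415/1296, -13/1296, 5/3, 11/4)
c = (0, 36/13, -4/3, 1)
Ac = (0, 0, -36/13, -548/273)
Σ b_i: (-4415/1296)·1 + (-13/1296)·1 + 5/3·1 + 11/4·1 = 1 ✓
b·c: (-13/1296)·36/13 + 5/3·(-4/3) + 11/4·1 = 1/2 ✓
b·c²: (-13/1296)·1296/169 + 5/3·16/9 + 11/4·1 = 7913/1404 ≠ 1/3 ⇒ order 2.
b·Ac: 5/3·(-36/13) + 11/4·(-548/273) = -2767/273 ≠ 1/6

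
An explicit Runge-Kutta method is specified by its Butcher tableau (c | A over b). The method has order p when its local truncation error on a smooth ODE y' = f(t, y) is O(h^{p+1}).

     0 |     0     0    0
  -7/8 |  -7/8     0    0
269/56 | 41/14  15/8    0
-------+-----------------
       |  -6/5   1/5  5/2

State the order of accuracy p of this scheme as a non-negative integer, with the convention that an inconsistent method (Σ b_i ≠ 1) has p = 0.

0

b = (-6/5, 1/5, 5/2)
c = (0, -7/8, 269/56)
Ac = (0, 0, -105/64)
Σ b_i: (-6/5)·1 + 1/5·1 + 5/2·1 = 3/2 ≠ 1 ⇒ order 0.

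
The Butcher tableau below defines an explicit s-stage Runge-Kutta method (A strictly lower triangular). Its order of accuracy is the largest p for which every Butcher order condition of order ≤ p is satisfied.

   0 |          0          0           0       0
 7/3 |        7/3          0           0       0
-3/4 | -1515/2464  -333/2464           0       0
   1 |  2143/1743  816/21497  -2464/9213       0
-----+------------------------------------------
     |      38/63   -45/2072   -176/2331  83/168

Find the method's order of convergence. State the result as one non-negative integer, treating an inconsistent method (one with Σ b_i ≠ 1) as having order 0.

4

b = (38/63, -45/2072, -176/2331, 83/168)
c = (0, 7/3, -3/4, 1)
Ac = (0, 0, -111/352, 24/83)
Σ b_i: 38/63·1 + (-45/2072)·1 + (-176/2331)·1 + 83/168·1 = 1 ✓
b·c: (-45/2072)·7/3 + (-176/2331)·(-3/4) + 83/168·1 = 1/2 ✓
b·c²: (-45/2072)·49/9 + (-176/2331)·9/16 + 83/168·1 = 1/3 ✓
b·Ac: (-176/2331)·(-111/352) + 83/168·24/83 = 1/6 ✓
b·c³: (-45/2072)·343/27 + (-176/2331)·(-27/64) + 83/168·1 = 1/4 ✓
b·(c∘Ac): (-176/2331)·333/1408 + 83/168·24/83 = 1/8 ✓
b·Ac²: (-176/2331)·(-259/352) + 83/168·14/249 = 1/12 ✓
b·A²c: 83/168·7/83 = 1/24 ✓; 4 stages ⇒ order 4.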